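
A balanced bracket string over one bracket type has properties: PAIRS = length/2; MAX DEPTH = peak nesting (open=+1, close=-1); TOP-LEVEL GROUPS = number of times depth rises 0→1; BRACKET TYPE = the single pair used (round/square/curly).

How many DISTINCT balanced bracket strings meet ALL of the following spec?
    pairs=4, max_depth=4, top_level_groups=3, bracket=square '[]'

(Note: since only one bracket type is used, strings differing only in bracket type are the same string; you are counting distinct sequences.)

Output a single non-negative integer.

Spec: pairs=4 depth=4 groups=3
Count(depth <= 4) = 3
Count(depth <= 3) = 3
Count(depth == 4) = 3 - 3 = 0

Answer: 0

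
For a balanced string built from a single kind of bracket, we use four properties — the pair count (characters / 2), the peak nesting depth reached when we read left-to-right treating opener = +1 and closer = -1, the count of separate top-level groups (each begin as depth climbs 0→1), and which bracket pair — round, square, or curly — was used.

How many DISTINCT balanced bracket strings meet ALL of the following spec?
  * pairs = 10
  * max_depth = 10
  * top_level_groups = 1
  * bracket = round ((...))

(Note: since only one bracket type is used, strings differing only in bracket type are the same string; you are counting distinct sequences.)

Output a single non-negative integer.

Answer: 1

Derivation:
Spec: pairs=10 depth=10 groups=1
Count(depth <= 10) = 4862
Count(depth <= 9) = 4861
Count(depth == 10) = 4862 - 4861 = 1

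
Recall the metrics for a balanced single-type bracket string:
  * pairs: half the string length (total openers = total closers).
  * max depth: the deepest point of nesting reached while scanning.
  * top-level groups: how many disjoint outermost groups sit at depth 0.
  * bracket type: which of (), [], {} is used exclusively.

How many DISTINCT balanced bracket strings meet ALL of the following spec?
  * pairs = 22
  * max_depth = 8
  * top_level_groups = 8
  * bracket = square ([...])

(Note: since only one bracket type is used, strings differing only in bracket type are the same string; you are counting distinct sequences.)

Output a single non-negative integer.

Answer: 22212580

Derivation:
Spec: pairs=22 depth=8 groups=8
Count(depth <= 8) = 835411552
Count(depth <= 7) = 813198972
Count(depth == 8) = 835411552 - 813198972 = 22212580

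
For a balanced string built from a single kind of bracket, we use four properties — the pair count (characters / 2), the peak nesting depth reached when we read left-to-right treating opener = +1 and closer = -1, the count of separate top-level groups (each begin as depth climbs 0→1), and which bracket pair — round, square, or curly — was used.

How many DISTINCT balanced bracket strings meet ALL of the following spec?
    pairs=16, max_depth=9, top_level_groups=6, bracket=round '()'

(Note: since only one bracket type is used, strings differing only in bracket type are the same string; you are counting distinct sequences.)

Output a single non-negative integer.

Spec: pairs=16 depth=9 groups=6
Count(depth <= 9) = 1225647
Count(depth <= 8) = 1224279
Count(depth == 9) = 1225647 - 1224279 = 1368

Answer: 1368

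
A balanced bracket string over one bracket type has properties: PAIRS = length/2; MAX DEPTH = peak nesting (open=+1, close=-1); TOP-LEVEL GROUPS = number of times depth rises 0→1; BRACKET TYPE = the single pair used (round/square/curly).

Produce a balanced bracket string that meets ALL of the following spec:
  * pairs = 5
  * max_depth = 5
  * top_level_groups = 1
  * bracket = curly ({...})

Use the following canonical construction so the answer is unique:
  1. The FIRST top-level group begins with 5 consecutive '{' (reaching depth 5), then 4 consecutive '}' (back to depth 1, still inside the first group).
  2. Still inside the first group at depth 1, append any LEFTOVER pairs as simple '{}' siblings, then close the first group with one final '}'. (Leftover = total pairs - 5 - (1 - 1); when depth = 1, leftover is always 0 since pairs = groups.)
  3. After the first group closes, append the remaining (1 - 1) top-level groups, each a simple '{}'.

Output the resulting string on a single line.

Answer: {{{{{}}}}}

Derivation:
Spec: pairs=5 depth=5 groups=1
Leftover pairs = 5 - 5 - (1-1) = 0
First group: deep chain of depth 5 + 0 sibling pairs
Remaining 0 groups: simple '{}' each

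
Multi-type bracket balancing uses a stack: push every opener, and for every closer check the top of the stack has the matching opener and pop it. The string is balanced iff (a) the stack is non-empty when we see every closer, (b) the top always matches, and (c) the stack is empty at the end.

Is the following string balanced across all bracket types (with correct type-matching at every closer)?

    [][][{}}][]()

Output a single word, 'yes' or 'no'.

pos 0: push '['; stack = [
pos 1: ']' matches '['; pop; stack = (empty)
pos 2: push '['; stack = [
pos 3: ']' matches '['; pop; stack = (empty)
pos 4: push '['; stack = [
pos 5: push '{'; stack = [{
pos 6: '}' matches '{'; pop; stack = [
pos 7: saw closer '}' but top of stack is '[' (expected ']') → INVALID
Verdict: type mismatch at position 7: '}' closes '[' → no

Answer: no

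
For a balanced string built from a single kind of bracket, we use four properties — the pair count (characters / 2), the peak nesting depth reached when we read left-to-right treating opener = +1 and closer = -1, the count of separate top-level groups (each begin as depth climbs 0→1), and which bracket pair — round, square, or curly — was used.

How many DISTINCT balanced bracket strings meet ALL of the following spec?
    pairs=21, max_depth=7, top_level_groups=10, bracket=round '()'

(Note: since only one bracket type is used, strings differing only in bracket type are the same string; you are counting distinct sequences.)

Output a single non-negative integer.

Answer: 885360

Derivation:
Spec: pairs=21 depth=7 groups=10
Count(depth <= 7) = 40090750
Count(depth <= 6) = 39205390
Count(depth == 7) = 40090750 - 39205390 = 885360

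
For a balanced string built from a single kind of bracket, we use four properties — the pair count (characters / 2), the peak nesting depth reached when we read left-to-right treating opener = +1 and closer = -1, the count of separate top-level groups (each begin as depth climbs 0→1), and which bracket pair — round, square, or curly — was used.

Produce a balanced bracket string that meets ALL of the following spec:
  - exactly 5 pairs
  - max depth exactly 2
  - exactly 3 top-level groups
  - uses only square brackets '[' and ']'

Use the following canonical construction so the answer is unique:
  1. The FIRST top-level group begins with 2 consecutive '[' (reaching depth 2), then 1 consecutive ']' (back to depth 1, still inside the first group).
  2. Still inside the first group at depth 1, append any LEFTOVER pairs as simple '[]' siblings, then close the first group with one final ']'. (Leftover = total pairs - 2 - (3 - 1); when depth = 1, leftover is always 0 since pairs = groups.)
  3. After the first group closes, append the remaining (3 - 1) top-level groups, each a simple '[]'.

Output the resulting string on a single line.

Answer: [[][]][][]

Derivation:
Spec: pairs=5 depth=2 groups=3
Leftover pairs = 5 - 2 - (3-1) = 1
First group: deep chain of depth 2 + 1 sibling pairs
Remaining 2 groups: simple '[]' each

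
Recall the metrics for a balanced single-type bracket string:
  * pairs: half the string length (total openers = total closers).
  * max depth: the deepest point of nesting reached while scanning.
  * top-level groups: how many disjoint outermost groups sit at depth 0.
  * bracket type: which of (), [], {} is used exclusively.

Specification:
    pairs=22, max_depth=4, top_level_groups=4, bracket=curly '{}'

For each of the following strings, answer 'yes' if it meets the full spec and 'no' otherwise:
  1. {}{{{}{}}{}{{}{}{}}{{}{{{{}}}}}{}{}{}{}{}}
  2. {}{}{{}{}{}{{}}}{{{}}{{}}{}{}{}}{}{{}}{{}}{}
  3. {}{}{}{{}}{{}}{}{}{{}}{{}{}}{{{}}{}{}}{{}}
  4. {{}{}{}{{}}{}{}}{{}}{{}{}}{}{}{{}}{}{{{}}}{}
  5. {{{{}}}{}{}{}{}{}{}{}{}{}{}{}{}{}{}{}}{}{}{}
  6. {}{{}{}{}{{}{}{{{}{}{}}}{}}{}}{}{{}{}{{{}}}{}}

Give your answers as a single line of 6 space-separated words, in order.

Answer: no no no no yes no

Derivation:
String 1 '{}{{{}{}}{}{{}{}{}}{{}{{{{}}}}}{}{}{}{}{}}': depth seq [1 0 1 2 3 2 3 2 1 2 1 2 3 2 3 2 3 2 1 2 3 2 3 4 5 6 5 4 3 2 1 2 1 2 1 2 1 2 1 2 1 0]
  -> pairs=21 depth=6 groups=2 -> no
String 2 '{}{}{{}{}{}{{}}}{{{}}{{}}{}{}{}}{}{{}}{{}}{}': depth seq [1 0 1 0 1 2 1 2 1 2 1 2 3 2 1 0 1 2 3 2 1 2 3 2 1 2 1 2 1 2 1 0 1 0 1 2 1 0 1 2 1 0 1 0]
  -> pairs=22 depth=3 groups=8 -> no
String 3 '{}{}{}{{}}{{}}{}{}{{}}{{}{}}{{{}}{}{}}{{}}': depth seq [1 0 1 0 1 0 1 2 1 0 1 2 1 0 1 0 1 0 1 2 1 0 1 2 1 2 1 0 1 2 3 2 1 2 1 2 1 0 1 2 1 0]
  -> pairs=21 depth=3 groups=11 -> no
String 4 '{{}{}{}{{}}{}{}}{{}}{{}{}}{}{}{{}}{}{{{}}}{}': depth seq [1 2 1 2 1 2 1 2 3 2 1 2 1 2 1 0 1 2 1 0 1 2 1 2 1 0 1 0 1 0 1 2 1 0 1 0 1 2 3 2 1 0 1 0]
  -> pairs=22 depth=3 groups=9 -> no
String 5 '{{{{}}}{}{}{}{}{}{}{}{}{}{}{}{}{}{}{}}{}{}{}': depth seq [1 2 3 4 3 2 1 2 1 2 1 2 1 2 1 2 1 2 1 2 1 2 1 2 1 2 1 2 1 2 1 2 1 2 1 2 1 0 1 0 1 0 1 0]
  -> pairs=22 depth=4 groups=4 -> yes
String 6 '{}{{}{}{}{{}{}{{{}{}{}}}{}}{}}{}{{}{}{{{}}}{}}': depth seq [1 0 1 2 1 2 1 2 1 2 3 2 3 2 3 4 5 4 5 4 5 4 3 2 3 2 1 2 1 0 1 0 1 2 1 2 1 2 3 4 3 2 1 2 1 0]
  -> pairs=23 depth=5 groups=4 -> no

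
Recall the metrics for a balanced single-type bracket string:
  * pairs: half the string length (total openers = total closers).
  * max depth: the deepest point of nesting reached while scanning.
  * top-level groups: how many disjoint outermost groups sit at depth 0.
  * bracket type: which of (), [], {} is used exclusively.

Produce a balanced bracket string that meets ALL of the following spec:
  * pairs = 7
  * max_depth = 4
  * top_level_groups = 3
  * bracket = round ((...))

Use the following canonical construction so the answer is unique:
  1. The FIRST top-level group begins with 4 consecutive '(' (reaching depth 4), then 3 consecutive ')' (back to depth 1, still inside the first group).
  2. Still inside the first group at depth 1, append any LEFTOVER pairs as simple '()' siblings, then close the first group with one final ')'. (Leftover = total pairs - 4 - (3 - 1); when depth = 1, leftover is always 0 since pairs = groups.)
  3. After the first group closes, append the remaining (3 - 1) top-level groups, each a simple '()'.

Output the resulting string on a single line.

Answer: (((()))())()()

Derivation:
Spec: pairs=7 depth=4 groups=3
Leftover pairs = 7 - 4 - (3-1) = 1
First group: deep chain of depth 4 + 1 sibling pairs
Remaining 2 groups: simple '()' each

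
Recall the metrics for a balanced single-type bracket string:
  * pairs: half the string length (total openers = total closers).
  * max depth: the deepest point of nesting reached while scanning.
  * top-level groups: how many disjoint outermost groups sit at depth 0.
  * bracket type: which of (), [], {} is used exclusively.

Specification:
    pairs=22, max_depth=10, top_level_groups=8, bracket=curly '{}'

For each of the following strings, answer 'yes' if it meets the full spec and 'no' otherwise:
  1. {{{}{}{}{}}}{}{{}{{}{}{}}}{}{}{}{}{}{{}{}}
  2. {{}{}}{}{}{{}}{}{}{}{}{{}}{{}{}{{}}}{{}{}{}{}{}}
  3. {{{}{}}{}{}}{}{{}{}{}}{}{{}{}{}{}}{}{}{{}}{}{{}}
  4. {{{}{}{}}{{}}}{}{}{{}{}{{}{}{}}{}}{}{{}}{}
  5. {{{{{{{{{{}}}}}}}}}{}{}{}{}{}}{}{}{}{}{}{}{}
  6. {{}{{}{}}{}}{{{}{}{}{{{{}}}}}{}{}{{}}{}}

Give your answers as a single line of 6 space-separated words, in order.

Answer: no no no no yes no

Derivation:
String 1 '{{{}{}{}{}}}{}{{}{{}{}{}}}{}{}{}{}{}{{}{}}': depth seq [1 2 3 2 3 2 3 2 3 2 1 0 1 0 1 2 1 2 3 2 3 2 3 2 1 0 1 0 1 0 1 0 1 0 1 0 1 2 1 2 1 0]
  -> pairs=21 depth=3 groups=9 -> no
String 2 '{{}{}}{}{}{{}}{}{}{}{}{{}}{{}{}{{}}}{{}{}{}{}{}}': depth seq [1 2 1 2 1 0 1 0 1 0 1 2 1 0 1 0 1 0 1 0 1 0 1 2 1 0 1 2 1 2 1 2 3 2 1 0 1 2 1 2 1 2 1 2 1 2 1 0]
  -> pairs=24 depth=3 groups=11 -> no
String 3 '{{{}{}}{}{}}{}{{}{}{}}{}{{}{}{}{}}{}{}{{}}{}{{}}': depth seq [1 2 3 2 3 2 1 2 1 2 1 0 1 0 1 2 1 2 1 2 1 0 1 0 1 2 1 2 1 2 1 2 1 0 1 0 1 0 1 2 1 0 1 0 1 2 1 0]
  -> pairs=24 depth=3 groups=10 -> no
String 4 '{{{}{}{}}{{}}}{}{}{{}{}{{}{}{}}{}}{}{{}}{}': depth seq [1 2 3 2 3 2 3 2 1 2 3 2 1 0 1 0 1 0 1 2 1 2 1 2 3 2 3 2 3 2 1 2 1 0 1 0 1 2 1 0 1 0]
  -> pairs=21 depth=3 groups=7 -> no
String 5 '{{{{{{{{{{}}}}}}}}}{}{}{}{}{}}{}{}{}{}{}{}{}': depth seq [1 2 3 4 5 6 7 8 9 10 9 8 7 6 5 4 3 2 1 2 1 2 1 2 1 2 1 2 1 0 1 0 1 0 1 0 1 0 1 0 1 0 1 0]
  -> pairs=22 depth=10 groups=8 -> yes
String 6 '{{}{{}{}}{}}{{{}{}{}{{{{}}}}}{}{}{{}}{}}': depth seq [1 2 1 2 3 2 3 2 1 2 1 0 1 2 3 2 3 2 3 2 3 4 5 6 5 4 3 2 1 2 1 2 1 2 3 2 1 2 1 0]
  -> pairs=20 depth=6 groups=2 -> no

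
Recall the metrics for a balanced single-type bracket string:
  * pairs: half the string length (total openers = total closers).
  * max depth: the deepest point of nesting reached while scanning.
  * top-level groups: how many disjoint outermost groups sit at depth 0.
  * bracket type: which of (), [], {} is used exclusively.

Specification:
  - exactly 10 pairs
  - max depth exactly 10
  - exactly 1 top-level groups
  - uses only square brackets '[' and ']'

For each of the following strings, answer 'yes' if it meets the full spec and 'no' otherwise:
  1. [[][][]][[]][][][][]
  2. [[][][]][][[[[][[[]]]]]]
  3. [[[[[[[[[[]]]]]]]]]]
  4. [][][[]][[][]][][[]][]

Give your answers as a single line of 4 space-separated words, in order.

Answer: no no yes no

Derivation:
String 1 '[[][][]][[]][][][][]': depth seq [1 2 1 2 1 2 1 0 1 2 1 0 1 0 1 0 1 0 1 0]
  -> pairs=10 depth=2 groups=6 -> no
String 2 '[[][][]][][[[[][[[]]]]]]': depth seq [1 2 1 2 1 2 1 0 1 0 1 2 3 4 3 4 5 6 5 4 3 2 1 0]
  -> pairs=12 depth=6 groups=3 -> no
String 3 '[[[[[[[[[[]]]]]]]]]]': depth seq [1 2 3 4 5 6 7 8 9 10 9 8 7 6 5 4 3 2 1 0]
  -> pairs=10 depth=10 groups=1 -> yes
String 4 '[][][[]][[][]][][[]][]': depth seq [1 0 1 0 1 2 1 0 1 2 1 2 1 0 1 0 1 2 1 0 1 0]
  -> pairs=11 depth=2 groups=7 -> no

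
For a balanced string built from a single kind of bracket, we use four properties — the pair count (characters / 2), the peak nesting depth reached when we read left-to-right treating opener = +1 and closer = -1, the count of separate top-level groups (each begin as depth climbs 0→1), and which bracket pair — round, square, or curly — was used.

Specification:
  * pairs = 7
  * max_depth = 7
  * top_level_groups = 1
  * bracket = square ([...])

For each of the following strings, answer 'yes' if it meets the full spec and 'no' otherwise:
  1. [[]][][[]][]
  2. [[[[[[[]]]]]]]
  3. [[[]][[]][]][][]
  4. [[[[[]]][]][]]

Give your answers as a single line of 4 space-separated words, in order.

String 1 '[[]][][[]][]': depth seq [1 2 1 0 1 0 1 2 1 0 1 0]
  -> pairs=6 depth=2 groups=4 -> no
String 2 '[[[[[[[]]]]]]]': depth seq [1 2 3 4 5 6 7 6 5 4 3 2 1 0]
  -> pairs=7 depth=7 groups=1 -> yes
String 3 '[[[]][[]][]][][]': depth seq [1 2 3 2 1 2 3 2 1 2 1 0 1 0 1 0]
  -> pairs=8 depth=3 groups=3 -> no
String 4 '[[[[[]]][]][]]': depth seq [1 2 3 4 5 4 3 2 3 2 1 2 1 0]
  -> pairs=7 depth=5 groups=1 -> no

Answer: no yes no no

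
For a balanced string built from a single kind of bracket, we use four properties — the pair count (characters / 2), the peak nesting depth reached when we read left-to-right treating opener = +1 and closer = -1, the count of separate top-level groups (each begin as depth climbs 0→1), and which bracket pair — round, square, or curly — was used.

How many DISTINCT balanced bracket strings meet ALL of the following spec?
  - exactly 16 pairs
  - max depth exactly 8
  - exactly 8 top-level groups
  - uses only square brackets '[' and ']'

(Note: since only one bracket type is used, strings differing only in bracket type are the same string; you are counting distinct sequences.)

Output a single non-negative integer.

Answer: 160

Derivation:
Spec: pairs=16 depth=8 groups=8
Count(depth <= 8) = 245149
Count(depth <= 7) = 244989
Count(depth == 8) = 245149 - 244989 = 160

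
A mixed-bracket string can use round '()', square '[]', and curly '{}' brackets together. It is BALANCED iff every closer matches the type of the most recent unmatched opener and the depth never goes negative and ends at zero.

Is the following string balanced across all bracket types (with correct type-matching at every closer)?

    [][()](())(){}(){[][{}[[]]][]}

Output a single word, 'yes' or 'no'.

Answer: yes

Derivation:
pos 0: push '['; stack = [
pos 1: ']' matches '['; pop; stack = (empty)
pos 2: push '['; stack = [
pos 3: push '('; stack = [(
pos 4: ')' matches '('; pop; stack = [
pos 5: ']' matches '['; pop; stack = (empty)
pos 6: push '('; stack = (
pos 7: push '('; stack = ((
pos 8: ')' matches '('; pop; stack = (
pos 9: ')' matches '('; pop; stack = (empty)
pos 10: push '('; stack = (
pos 11: ')' matches '('; pop; stack = (empty)
pos 12: push '{'; stack = {
pos 13: '}' matches '{'; pop; stack = (empty)
pos 14: push '('; stack = (
pos 15: ')' matches '('; pop; stack = (empty)
pos 16: push '{'; stack = {
pos 17: push '['; stack = {[
pos 18: ']' matches '['; pop; stack = {
pos 19: push '['; stack = {[
pos 20: push '{'; stack = {[{
pos 21: '}' matches '{'; pop; stack = {[
pos 22: push '['; stack = {[[
pos 23: push '['; stack = {[[[
pos 24: ']' matches '['; pop; stack = {[[
pos 25: ']' matches '['; pop; stack = {[
pos 26: ']' matches '['; pop; stack = {
pos 27: push '['; stack = {[
pos 28: ']' matches '['; pop; stack = {
pos 29: '}' matches '{'; pop; stack = (empty)
end: stack empty → VALID
Verdict: properly nested → yes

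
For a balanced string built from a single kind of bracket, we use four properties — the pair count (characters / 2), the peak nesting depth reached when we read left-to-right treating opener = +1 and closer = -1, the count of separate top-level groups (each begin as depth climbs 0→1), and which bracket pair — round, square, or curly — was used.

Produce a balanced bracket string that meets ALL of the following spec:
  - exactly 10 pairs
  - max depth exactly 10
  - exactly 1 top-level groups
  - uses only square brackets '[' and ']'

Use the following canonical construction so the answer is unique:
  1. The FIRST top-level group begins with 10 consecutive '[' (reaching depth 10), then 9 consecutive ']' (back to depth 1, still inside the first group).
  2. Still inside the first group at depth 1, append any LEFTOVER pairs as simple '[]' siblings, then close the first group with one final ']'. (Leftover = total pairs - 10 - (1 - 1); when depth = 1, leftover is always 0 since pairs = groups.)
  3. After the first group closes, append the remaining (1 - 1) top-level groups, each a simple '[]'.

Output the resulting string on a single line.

Answer: [[[[[[[[[[]]]]]]]]]]

Derivation:
Spec: pairs=10 depth=10 groups=1
Leftover pairs = 10 - 10 - (1-1) = 0
First group: deep chain of depth 10 + 0 sibling pairs
Remaining 0 groups: simple '[]' each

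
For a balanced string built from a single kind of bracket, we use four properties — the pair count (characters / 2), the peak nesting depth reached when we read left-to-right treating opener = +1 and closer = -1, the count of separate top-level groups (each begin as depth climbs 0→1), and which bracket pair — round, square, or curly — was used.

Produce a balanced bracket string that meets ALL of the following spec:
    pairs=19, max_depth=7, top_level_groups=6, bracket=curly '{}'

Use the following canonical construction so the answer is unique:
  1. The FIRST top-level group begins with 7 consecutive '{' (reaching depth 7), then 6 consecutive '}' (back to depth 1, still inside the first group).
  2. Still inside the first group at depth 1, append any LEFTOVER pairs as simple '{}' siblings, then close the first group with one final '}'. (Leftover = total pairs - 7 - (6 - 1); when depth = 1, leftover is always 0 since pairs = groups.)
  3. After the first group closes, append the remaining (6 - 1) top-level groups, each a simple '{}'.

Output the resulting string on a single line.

Spec: pairs=19 depth=7 groups=6
Leftover pairs = 19 - 7 - (6-1) = 7
First group: deep chain of depth 7 + 7 sibling pairs
Remaining 5 groups: simple '{}' each

Answer: {{{{{{{}}}}}}{}{}{}{}{}{}{}}{}{}{}{}{}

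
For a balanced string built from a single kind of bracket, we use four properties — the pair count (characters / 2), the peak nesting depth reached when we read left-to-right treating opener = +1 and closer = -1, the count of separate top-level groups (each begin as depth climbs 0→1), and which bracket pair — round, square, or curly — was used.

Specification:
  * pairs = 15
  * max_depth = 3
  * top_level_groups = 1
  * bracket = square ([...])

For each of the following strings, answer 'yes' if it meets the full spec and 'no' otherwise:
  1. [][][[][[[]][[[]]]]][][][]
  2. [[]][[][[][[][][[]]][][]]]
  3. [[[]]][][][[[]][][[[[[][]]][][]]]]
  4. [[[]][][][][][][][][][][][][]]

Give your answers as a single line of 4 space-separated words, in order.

Answer: no no no yes

Derivation:
String 1 '[][][[][[[]][[[]]]]][][][]': depth seq [1 0 1 0 1 2 1 2 3 4 3 2 3 4 5 4 3 2 1 0 1 0 1 0 1 0]
  -> pairs=13 depth=5 groups=6 -> no
String 2 '[[]][[][[][[][][[]]][][]]]': depth seq [1 2 1 0 1 2 1 2 3 2 3 4 3 4 3 4 5 4 3 2 3 2 3 2 1 0]
  -> pairs=13 depth=5 groups=2 -> no
String 3 '[[[]]][][][[[]][][[[[[][]]][][]]]]': depth seq [1 2 3 2 1 0 1 0 1 0 1 2 3 2 1 2 1 2 3 4 5 6 5 6 5 4 3 4 3 4 3 2 1 0]
  -> pairs=17 depth=6 groups=4 -> no
String 4 '[[[]][][][][][][][][][][][][]]': depth seq [1 2 3 2 1 2 1 2 1 2 1 2 1 2 1 2 1 2 1 2 1 2 1 2 1 2 1 2 1 0]
  -> pairs=15 depth=3 groups=1 -> yes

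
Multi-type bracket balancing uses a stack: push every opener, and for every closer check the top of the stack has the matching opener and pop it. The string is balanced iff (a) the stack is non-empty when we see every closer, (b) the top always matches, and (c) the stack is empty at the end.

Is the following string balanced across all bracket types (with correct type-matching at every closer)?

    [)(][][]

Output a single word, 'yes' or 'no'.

pos 0: push '['; stack = [
pos 1: saw closer ')' but top of stack is '[' (expected ']') → INVALID
Verdict: type mismatch at position 1: ')' closes '[' → no

Answer: no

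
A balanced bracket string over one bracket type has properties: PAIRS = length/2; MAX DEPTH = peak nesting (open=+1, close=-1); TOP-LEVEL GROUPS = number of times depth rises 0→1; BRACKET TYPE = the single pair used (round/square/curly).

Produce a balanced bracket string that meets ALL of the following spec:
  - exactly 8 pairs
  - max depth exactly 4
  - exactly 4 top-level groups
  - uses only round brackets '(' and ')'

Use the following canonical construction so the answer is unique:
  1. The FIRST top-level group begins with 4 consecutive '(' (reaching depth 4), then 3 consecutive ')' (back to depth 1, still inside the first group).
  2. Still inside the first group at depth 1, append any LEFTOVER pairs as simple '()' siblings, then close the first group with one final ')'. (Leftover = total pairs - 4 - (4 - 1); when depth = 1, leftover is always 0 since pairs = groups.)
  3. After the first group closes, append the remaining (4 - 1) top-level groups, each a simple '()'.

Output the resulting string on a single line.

Spec: pairs=8 depth=4 groups=4
Leftover pairs = 8 - 4 - (4-1) = 1
First group: deep chain of depth 4 + 1 sibling pairs
Remaining 3 groups: simple '()' each

Answer: (((()))())()()()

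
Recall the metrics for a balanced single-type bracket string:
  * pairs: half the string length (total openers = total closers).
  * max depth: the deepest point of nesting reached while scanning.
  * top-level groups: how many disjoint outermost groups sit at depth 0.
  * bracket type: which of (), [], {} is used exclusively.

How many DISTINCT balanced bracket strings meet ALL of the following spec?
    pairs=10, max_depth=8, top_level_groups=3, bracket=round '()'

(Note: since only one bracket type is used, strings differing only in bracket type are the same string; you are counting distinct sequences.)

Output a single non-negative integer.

Answer: 3

Derivation:
Spec: pairs=10 depth=8 groups=3
Count(depth <= 8) = 3432
Count(depth <= 7) = 3429
Count(depth == 8) = 3432 - 3429 = 3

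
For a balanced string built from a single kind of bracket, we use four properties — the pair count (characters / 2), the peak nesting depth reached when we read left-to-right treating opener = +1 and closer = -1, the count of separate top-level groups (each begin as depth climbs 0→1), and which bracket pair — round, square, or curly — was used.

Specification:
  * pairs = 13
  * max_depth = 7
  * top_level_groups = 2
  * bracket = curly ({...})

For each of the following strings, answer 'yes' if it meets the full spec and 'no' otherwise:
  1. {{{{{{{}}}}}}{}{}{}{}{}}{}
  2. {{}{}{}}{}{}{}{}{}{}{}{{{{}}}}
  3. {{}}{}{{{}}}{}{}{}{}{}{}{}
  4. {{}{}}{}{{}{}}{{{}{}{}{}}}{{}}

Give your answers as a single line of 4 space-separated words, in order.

String 1 '{{{{{{{}}}}}}{}{}{}{}{}}{}': depth seq [1 2 3 4 5 6 7 6 5 4 3 2 1 2 1 2 1 2 1 2 1 2 1 0 1 0]
  -> pairs=13 depth=7 groups=2 -> yes
String 2 '{{}{}{}}{}{}{}{}{}{}{}{{{{}}}}': depth seq [1 2 1 2 1 2 1 0 1 0 1 0 1 0 1 0 1 0 1 0 1 0 1 2 3 4 3 2 1 0]
  -> pairs=15 depth=4 groups=9 -> no
String 3 '{{}}{}{{{}}}{}{}{}{}{}{}{}': depth seq [1 2 1 0 1 0 1 2 3 2 1 0 1 0 1 0 1 0 1 0 1 0 1 0 1 0]
  -> pairs=13 depth=3 groups=10 -> no
String 4 '{{}{}}{}{{}{}}{{{}{}{}{}}}{{}}': depth seq [1 2 1 2 1 0 1 0 1 2 1 2 1 0 1 2 3 2 3 2 3 2 3 2 1 0 1 2 1 0]
  -> pairs=15 depth=3 groups=5 -> no

Answer: yes no no no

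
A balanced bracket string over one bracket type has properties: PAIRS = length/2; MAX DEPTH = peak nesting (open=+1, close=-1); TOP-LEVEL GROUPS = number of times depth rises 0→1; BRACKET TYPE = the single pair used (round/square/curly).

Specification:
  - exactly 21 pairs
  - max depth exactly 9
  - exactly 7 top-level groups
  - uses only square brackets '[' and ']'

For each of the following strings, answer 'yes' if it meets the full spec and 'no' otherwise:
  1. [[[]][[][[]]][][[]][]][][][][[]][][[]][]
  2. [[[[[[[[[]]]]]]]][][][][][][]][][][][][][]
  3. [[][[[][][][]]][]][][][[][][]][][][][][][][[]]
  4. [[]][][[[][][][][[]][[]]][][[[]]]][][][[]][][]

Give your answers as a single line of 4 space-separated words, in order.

Answer: no yes no no

Derivation:
String 1 '[[[]][[][[]]][][[]][]][][][][[]][][[]][]': depth seq [1 2 3 2 1 2 3 2 3 4 3 2 1 2 1 2 3 2 1 2 1 0 1 0 1 0 1 0 1 2 1 0 1 0 1 2 1 0 1 0]
  -> pairs=20 depth=4 groups=8 -> no
String 2 '[[[[[[[[[]]]]]]]][][][][][][]][][][][][][]': depth seq [1 2 3 4 5 6 7 8 9 8 7 6 5 4 3 2 1 2 1 2 1 2 1 2 1 2 1 2 1 0 1 0 1 0 1 0 1 0 1 0 1 0]
  -> pairs=21 depth=9 groups=7 -> yes
String 3 '[[][[[][][][]]][]][][][[][][]][][][][][][][[]]': depth seq [1 2 1 2 3 4 3 4 3 4 3 4 3 2 1 2 1 0 1 0 1 0 1 2 1 2 1 2 1 0 1 0 1 0 1 0 1 0 1 0 1 0 1 2 1 0]
  -> pairs=23 depth=4 groups=11 -> no
String 4 '[[]][][[[][][][][[]][[]]][][[[]]]][][][[]][][]': depth seq [1 2 1 0 1 0 1 2 3 2 3 2 3 2 3 2 3 4 3 2 3 4 3 2 1 2 1 2 3 4 3 2 1 0 1 0 1 0 1 2 1 0 1 0 1 0]
  -> pairs=23 depth=4 groups=8 -> no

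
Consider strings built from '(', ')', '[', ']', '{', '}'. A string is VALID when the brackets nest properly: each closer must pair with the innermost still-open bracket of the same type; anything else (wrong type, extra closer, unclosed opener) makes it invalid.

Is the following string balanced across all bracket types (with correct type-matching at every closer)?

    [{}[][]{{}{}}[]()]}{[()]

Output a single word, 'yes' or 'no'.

pos 0: push '['; stack = [
pos 1: push '{'; stack = [{
pos 2: '}' matches '{'; pop; stack = [
pos 3: push '['; stack = [[
pos 4: ']' matches '['; pop; stack = [
pos 5: push '['; stack = [[
pos 6: ']' matches '['; pop; stack = [
pos 7: push '{'; stack = [{
pos 8: push '{'; stack = [{{
pos 9: '}' matches '{'; pop; stack = [{
pos 10: push '{'; stack = [{{
pos 11: '}' matches '{'; pop; stack = [{
pos 12: '}' matches '{'; pop; stack = [
pos 13: push '['; stack = [[
pos 14: ']' matches '['; pop; stack = [
pos 15: push '('; stack = [(
pos 16: ')' matches '('; pop; stack = [
pos 17: ']' matches '['; pop; stack = (empty)
pos 18: saw closer '}' but stack is empty → INVALID
Verdict: unmatched closer '}' at position 18 → no

Answer: no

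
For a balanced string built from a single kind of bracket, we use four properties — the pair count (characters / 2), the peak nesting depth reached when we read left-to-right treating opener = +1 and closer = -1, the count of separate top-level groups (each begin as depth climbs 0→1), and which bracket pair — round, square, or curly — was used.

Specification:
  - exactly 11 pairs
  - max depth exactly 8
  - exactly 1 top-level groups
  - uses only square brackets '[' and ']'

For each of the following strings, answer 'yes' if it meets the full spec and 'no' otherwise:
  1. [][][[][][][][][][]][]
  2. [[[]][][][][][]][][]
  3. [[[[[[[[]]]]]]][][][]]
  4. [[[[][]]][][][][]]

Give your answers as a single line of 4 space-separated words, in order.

Answer: no no yes no

Derivation:
String 1 '[][][[][][][][][][]][]': depth seq [1 0 1 0 1 2 1 2 1 2 1 2 1 2 1 2 1 2 1 0 1 0]
  -> pairs=11 depth=2 groups=4 -> no
String 2 '[[[]][][][][][]][][]': depth seq [1 2 3 2 1 2 1 2 1 2 1 2 1 2 1 0 1 0 1 0]
  -> pairs=10 depth=3 groups=3 -> no
String 3 '[[[[[[[[]]]]]]][][][]]': depth seq [1 2 3 4 5 6 7 8 7 6 5 4 3 2 1 2 1 2 1 2 1 0]
  -> pairs=11 depth=8 groups=1 -> yes
String 4 '[[[[][]]][][][][]]': depth seq [1 2 3 4 3 4 3 2 1 2 1 2 1 2 1 2 1 0]
  -> pairs=9 depth=4 groups=1 -> no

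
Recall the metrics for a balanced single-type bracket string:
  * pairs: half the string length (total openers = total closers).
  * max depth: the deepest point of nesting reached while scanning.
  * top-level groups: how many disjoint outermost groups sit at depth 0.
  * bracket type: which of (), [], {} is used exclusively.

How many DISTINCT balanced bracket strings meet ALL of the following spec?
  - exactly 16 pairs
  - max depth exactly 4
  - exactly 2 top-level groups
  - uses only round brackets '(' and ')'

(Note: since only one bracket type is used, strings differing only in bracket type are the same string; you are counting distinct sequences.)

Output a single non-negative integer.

Spec: pairs=16 depth=4 groups=2
Count(depth <= 4) = 1147145
Count(depth <= 3) = 69632
Count(depth == 4) = 1147145 - 69632 = 1077513

Answer: 1077513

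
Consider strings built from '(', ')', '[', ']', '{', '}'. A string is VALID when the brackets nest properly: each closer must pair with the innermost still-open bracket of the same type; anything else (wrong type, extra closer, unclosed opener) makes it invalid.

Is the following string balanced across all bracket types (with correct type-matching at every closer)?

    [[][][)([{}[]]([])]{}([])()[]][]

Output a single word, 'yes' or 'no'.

Answer: no

Derivation:
pos 0: push '['; stack = [
pos 1: push '['; stack = [[
pos 2: ']' matches '['; pop; stack = [
pos 3: push '['; stack = [[
pos 4: ']' matches '['; pop; stack = [
pos 5: push '['; stack = [[
pos 6: saw closer ')' but top of stack is '[' (expected ']') → INVALID
Verdict: type mismatch at position 6: ')' closes '[' → no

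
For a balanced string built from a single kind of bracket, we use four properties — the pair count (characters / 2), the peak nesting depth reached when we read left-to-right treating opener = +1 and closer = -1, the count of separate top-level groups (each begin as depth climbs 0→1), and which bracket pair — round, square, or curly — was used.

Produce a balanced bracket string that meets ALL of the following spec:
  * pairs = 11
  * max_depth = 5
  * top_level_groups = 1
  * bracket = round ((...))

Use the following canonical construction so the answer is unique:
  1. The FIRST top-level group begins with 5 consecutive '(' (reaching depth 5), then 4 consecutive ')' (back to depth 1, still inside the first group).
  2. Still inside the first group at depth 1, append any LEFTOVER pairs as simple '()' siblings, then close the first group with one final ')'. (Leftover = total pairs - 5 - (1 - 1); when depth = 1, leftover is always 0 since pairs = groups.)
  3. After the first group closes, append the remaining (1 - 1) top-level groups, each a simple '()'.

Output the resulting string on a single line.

Answer: ((((())))()()()()()())

Derivation:
Spec: pairs=11 depth=5 groups=1
Leftover pairs = 11 - 5 - (1-1) = 6
First group: deep chain of depth 5 + 6 sibling pairs
Remaining 0 groups: simple '()' each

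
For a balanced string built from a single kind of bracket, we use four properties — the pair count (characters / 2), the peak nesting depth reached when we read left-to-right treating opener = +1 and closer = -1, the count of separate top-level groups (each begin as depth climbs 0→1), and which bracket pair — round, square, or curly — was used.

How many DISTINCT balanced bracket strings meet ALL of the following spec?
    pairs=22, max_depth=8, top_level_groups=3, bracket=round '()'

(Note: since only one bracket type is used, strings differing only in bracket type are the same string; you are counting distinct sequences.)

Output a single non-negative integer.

Spec: pairs=22 depth=8 groups=3
Count(depth <= 8) = 15232409682
Count(depth <= 7) = 12470434080
Count(depth == 8) = 15232409682 - 12470434080 = 2761975602

Answer: 2761975602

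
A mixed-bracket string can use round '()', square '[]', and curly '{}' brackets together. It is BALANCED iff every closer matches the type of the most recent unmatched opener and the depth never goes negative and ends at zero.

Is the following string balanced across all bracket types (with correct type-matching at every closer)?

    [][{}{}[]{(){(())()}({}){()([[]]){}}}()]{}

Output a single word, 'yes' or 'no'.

Answer: yes

Derivation:
pos 0: push '['; stack = [
pos 1: ']' matches '['; pop; stack = (empty)
pos 2: push '['; stack = [
pos 3: push '{'; stack = [{
pos 4: '}' matches '{'; pop; stack = [
pos 5: push '{'; stack = [{
pos 6: '}' matches '{'; pop; stack = [
pos 7: push '['; stack = [[
pos 8: ']' matches '['; pop; stack = [
pos 9: push '{'; stack = [{
pos 10: push '('; stack = [{(
pos 11: ')' matches '('; pop; stack = [{
pos 12: push '{'; stack = [{{
pos 13: push '('; stack = [{{(
pos 14: push '('; stack = [{{((
pos 15: ')' matches '('; pop; stack = [{{(
pos 16: ')' matches '('; pop; stack = [{{
pos 17: push '('; stack = [{{(
pos 18: ')' matches '('; pop; stack = [{{
pos 19: '}' matches '{'; pop; stack = [{
pos 20: push '('; stack = [{(
pos 21: push '{'; stack = [{({
pos 22: '}' matches '{'; pop; stack = [{(
pos 23: ')' matches '('; pop; stack = [{
pos 24: push '{'; stack = [{{
pos 25: push '('; stack = [{{(
pos 26: ')' matches '('; pop; stack = [{{
pos 27: push '('; stack = [{{(
pos 28: push '['; stack = [{{([
pos 29: push '['; stack = [{{([[
pos 30: ']' matches '['; pop; stack = [{{([
pos 31: ']' matches '['; pop; stack = [{{(
pos 32: ')' matches '('; pop; stack = [{{
pos 33: push '{'; stack = [{{{
pos 34: '}' matches '{'; pop; stack = [{{
pos 35: '}' matches '{'; pop; stack = [{
pos 36: '}' matches '{'; pop; stack = [
pos 37: push '('; stack = [(
pos 38: ')' matches '('; pop; stack = [
pos 39: ']' matches '['; pop; stack = (empty)
pos 40: push '{'; stack = {
pos 41: '}' matches '{'; pop; stack = (empty)
end: stack empty → VALID
Verdict: properly nested → yes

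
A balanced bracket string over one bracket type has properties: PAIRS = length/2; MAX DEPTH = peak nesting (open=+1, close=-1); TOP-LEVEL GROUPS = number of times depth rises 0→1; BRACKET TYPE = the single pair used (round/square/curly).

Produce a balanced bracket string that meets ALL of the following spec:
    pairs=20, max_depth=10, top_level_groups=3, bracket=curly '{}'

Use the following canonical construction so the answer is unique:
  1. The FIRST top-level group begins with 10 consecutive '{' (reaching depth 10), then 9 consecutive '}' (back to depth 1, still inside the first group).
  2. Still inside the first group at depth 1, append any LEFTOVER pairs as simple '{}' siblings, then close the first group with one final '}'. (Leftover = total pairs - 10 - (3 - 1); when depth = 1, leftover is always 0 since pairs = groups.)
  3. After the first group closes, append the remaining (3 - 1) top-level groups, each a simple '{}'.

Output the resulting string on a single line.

Answer: {{{{{{{{{{}}}}}}}}}{}{}{}{}{}{}{}{}}{}{}

Derivation:
Spec: pairs=20 depth=10 groups=3
Leftover pairs = 20 - 10 - (3-1) = 8
First group: deep chain of depth 10 + 8 sibling pairs
Remaining 2 groups: simple '{}' each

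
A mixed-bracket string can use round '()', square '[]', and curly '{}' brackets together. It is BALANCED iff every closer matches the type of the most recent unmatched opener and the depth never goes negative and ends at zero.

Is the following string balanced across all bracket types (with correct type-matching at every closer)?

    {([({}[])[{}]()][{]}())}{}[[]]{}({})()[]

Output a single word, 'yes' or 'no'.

pos 0: push '{'; stack = {
pos 1: push '('; stack = {(
pos 2: push '['; stack = {([
pos 3: push '('; stack = {([(
pos 4: push '{'; stack = {([({
pos 5: '}' matches '{'; pop; stack = {([(
pos 6: push '['; stack = {([([
pos 7: ']' matches '['; pop; stack = {([(
pos 8: ')' matches '('; pop; stack = {([
pos 9: push '['; stack = {([[
pos 10: push '{'; stack = {([[{
pos 11: '}' matches '{'; pop; stack = {([[
pos 12: ']' matches '['; pop; stack = {([
pos 13: push '('; stack = {([(
pos 14: ')' matches '('; pop; stack = {([
pos 15: ']' matches '['; pop; stack = {(
pos 16: push '['; stack = {([
pos 17: push '{'; stack = {([{
pos 18: saw closer ']' but top of stack is '{' (expected '}') → INVALID
Verdict: type mismatch at position 18: ']' closes '{' → no

Answer: no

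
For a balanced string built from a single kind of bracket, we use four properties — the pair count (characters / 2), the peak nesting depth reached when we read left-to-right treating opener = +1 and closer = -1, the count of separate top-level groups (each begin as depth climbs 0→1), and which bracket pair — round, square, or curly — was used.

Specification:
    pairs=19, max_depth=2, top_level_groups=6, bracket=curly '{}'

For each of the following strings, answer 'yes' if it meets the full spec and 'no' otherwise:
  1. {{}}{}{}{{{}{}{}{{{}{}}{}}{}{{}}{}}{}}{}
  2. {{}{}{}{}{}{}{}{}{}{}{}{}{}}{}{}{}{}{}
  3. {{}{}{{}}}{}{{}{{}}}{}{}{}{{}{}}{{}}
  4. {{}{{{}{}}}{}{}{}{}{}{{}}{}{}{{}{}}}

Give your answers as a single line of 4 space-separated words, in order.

Answer: no yes no no

Derivation:
String 1 '{{}}{}{}{{{}{}{}{{{}{}}{}}{}{{}}{}}{}}{}': depth seq [1 2 1 0 1 0 1 0 1 2 3 2 3 2 3 2 3 4 5 4 5 4 3 4 3 2 3 2 3 4 3 2 3 2 1 2 1 0 1 0]
  -> pairs=20 depth=5 groups=5 -> no
String 2 '{{}{}{}{}{}{}{}{}{}{}{}{}{}}{}{}{}{}{}': depth seq [1 2 1 2 1 2 1 2 1 2 1 2 1 2 1 2 1 2 1 2 1 2 1 2 1 2 1 0 1 0 1 0 1 0 1 0 1 0]
  -> pairs=19 depth=2 groups=6 -> yes
String 3 '{{}{}{{}}}{}{{}{{}}}{}{}{}{{}{}}{{}}': depth seq [1 2 1 2 1 2 3 2 1 0 1 0 1 2 1 2 3 2 1 0 1 0 1 0 1 0 1 2 1 2 1 0 1 2 1 0]
  -> pairs=18 depth=3 groups=8 -> no
String 4 '{{}{{{}{}}}{}{}{}{}{}{{}}{}{}{{}{}}}': depth seq [1 2 1 2 3 4 3 4 3 2 1 2 1 2 1 2 1 2 1 2 1 2 3 2 1 2 1 2 1 2 3 2 3 2 1 0]
  -> pairs=18 depth=4 groups=1 -> no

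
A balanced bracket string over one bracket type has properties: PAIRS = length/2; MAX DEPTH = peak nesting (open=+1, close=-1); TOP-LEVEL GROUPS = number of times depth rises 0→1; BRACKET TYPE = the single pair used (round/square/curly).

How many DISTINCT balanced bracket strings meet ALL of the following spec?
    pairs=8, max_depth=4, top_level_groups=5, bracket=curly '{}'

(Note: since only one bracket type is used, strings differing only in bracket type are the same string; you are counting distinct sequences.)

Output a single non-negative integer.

Answer: 5

Derivation:
Spec: pairs=8 depth=4 groups=5
Count(depth <= 4) = 75
Count(depth <= 3) = 70
Count(depth == 4) = 75 - 70 = 5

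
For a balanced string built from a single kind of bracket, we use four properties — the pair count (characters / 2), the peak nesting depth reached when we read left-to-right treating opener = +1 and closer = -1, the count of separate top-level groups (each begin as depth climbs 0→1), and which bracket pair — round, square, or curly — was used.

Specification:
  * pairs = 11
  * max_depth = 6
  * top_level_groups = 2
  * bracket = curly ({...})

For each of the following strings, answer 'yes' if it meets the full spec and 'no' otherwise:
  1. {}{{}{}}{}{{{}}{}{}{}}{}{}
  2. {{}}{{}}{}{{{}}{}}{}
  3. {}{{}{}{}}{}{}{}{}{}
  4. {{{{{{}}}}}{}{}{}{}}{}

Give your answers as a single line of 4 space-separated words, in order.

Answer: no no no yes

Derivation:
String 1 '{}{{}{}}{}{{{}}{}{}{}}{}{}': depth seq [1 0 1 2 1 2 1 0 1 0 1 2 3 2 1 2 1 2 1 2 1 0 1 0 1 0]
  -> pairs=13 depth=3 groups=6 -> no
String 2 '{{}}{{}}{}{{{}}{}}{}': depth seq [1 2 1 0 1 2 1 0 1 0 1 2 3 2 1 2 1 0 1 0]
  -> pairs=10 depth=3 groups=5 -> no
String 3 '{}{{}{}{}}{}{}{}{}{}': depth seq [1 0 1 2 1 2 1 2 1 0 1 0 1 0 1 0 1 0 1 0]
  -> pairs=10 depth=2 groups=7 -> no
String 4 '{{{{{{}}}}}{}{}{}{}}{}': depth seq [1 2 3 4 5 6 5 4 3 2 1 2 1 2 1 2 1 2 1 0 1 0]
  -> pairs=11 depth=6 groups=2 -> yes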